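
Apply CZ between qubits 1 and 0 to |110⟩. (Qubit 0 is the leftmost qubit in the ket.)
-|110⟩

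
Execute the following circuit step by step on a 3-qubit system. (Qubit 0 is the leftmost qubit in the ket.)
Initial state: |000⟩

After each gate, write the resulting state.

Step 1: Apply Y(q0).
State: i|100⟩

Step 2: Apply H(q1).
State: (1/√2)i|100⟩ + (1/√2)i|110⟩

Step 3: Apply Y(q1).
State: 1/√2|100⟩ - 1/√2|110⟩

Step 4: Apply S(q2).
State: 1/√2|100⟩ - 1/√2|110⟩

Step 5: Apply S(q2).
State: 1/√2|100⟩ - 1/√2|110⟩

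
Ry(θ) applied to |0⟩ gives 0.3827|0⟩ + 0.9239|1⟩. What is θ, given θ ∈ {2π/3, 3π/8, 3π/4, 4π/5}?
3π/4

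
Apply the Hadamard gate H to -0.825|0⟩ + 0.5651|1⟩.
-0.1838|0⟩ - 0.9829|1⟩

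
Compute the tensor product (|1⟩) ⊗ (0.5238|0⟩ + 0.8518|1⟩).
0.5238|10⟩ + 0.8518|11⟩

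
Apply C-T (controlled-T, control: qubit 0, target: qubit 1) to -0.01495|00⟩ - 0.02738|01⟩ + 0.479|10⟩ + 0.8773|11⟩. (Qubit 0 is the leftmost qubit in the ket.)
-0.01495|00⟩ - 0.02738|01⟩ + 0.479|10⟩ + (0.6203 + 0.6203i)|11⟩

C-T leaves the control-|0⟩ kets |00⟩, |01⟩ unchanged and applies T to qubit 1 on the control-|1⟩ pair (|10⟩, |11⟩).
T = [[1, 0], [0, (1/√2 + (1/√2)i)]].
With a = amp(|10⟩) = 0.479 and b = amp(|11⟩) = 0.8773:
new amp(|10⟩) = (1)·a = 0.479
new amp(|11⟩) = (1/√2 + (1/√2)i)·b = (0.6203 + 0.6203i)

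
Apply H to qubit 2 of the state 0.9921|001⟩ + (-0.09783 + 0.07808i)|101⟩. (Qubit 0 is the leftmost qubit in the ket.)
0.7015|000⟩ - 0.7015|001⟩ + (-0.06918 + 0.05521i)|100⟩ + (0.06918 - 0.05521i)|101⟩

H on qubit 2 mixes each pair of kets that differ only in qubit 2: amplitudes (a, b) of (|…0…⟩, |…1…⟩) become ((a + b)/√2, (a − b)/√2). Kets absent from the input have amplitude 0.
(|000⟩, |001⟩): (a, b) = (0, 0.9921) → (0.7015, -0.7015)
(|100⟩, |101⟩): (a, b) = (0, (-0.09783 + 0.07808i)) → ((-0.06918 + 0.05521i), (0.06918 - 0.05521i))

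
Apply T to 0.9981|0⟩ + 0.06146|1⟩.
0.9981|0⟩ + (0.04346 + 0.04346i)|1⟩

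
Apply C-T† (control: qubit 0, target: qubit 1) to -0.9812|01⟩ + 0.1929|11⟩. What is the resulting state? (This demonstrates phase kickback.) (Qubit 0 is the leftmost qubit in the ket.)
-0.9812|01⟩ + (0.1364 - 0.1364i)|11⟩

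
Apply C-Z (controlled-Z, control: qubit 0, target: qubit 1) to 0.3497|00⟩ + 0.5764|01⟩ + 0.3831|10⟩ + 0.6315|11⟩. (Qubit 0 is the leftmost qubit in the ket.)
0.3497|00⟩ + 0.5764|01⟩ + 0.3831|10⟩ - 0.6315|11⟩

C-Z leaves the control-|0⟩ kets |00⟩, |01⟩ unchanged and applies Z to qubit 1 on the control-|1⟩ pair (|10⟩, |11⟩).
Z = [[1, 0], [0, -1]].
With a = amp(|10⟩) = 0.3831 and b = amp(|11⟩) = 0.6315:
new amp(|10⟩) = (1)·a = 0.3831
new amp(|11⟩) = (-1)·b = -0.6315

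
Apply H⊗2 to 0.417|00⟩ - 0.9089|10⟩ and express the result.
-0.246|00⟩ - 0.246|01⟩ + 0.663|10⟩ + 0.663|11⟩

H⊗2 gives amp(|y⟩) = (1/2) Σ_x (−1)^(x·y) amp(|x⟩), where x·y is the number of positions in which both x and y have a 1.
|00⟩: (0.417 - 0.9089)/2 = -0.246
|01⟩: (0.417 - 0.9089)/2 = -0.246
|10⟩: (0.417 + 0.9089)/2 = 0.663
|11⟩: (0.417 + 0.9089)/2 = 0.663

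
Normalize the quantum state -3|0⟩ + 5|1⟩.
-0.5145|0⟩ + 0.8575|1⟩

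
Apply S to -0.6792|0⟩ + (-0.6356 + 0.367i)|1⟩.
-0.6792|0⟩ + (-0.367 - 0.6356i)|1⟩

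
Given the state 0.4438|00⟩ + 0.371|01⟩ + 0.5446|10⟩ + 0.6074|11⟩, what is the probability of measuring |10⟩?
0.2966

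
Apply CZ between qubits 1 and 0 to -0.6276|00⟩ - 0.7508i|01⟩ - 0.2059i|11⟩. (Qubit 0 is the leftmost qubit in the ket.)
-0.6276|00⟩ - 0.7508i|01⟩ + 0.2059i|11⟩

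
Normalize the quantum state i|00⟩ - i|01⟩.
(1/√2)i|00⟩ - (1/√2)i|01⟩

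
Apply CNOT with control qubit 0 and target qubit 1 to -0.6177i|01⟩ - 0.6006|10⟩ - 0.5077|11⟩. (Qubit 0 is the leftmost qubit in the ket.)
-0.6177i|01⟩ - 0.5077|10⟩ - 0.6006|11⟩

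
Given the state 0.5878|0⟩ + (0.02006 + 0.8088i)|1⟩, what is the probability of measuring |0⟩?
0.3455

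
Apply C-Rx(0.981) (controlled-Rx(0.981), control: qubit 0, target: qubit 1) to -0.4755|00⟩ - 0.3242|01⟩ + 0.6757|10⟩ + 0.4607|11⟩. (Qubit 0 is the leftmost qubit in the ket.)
-0.4755|00⟩ - 0.3242|01⟩ + (0.596 - 0.217i)|10⟩ + (0.4064 - 0.3183i)|11⟩

C-Rx(0.981) leaves the control-|0⟩ kets |00⟩, |01⟩ unchanged and applies Rx(0.981) to qubit 1 on the control-|1⟩ pair (|10⟩, |11⟩).
Rx(0.981) = [[cos(θ/2), −i·sin(θ/2)], [−i·sin(θ/2), cos(θ/2)]]; θ = 0.981, cos(θ/2) ≈ 0.882097, sin(θ/2) ≈ 0.471067.
With a = amp(|10⟩) = 0.6757 and b = amp(|11⟩) = 0.4607:
new amp(|10⟩) = (0.882097)·a + (-0.471067i)·b = (0.596 - 0.217i)
new amp(|11⟩) = (-0.471067i)·a + (0.882097)·b = (0.4064 - 0.3183i)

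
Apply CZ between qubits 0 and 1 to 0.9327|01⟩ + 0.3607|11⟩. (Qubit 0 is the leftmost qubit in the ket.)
0.9327|01⟩ - 0.3607|11⟩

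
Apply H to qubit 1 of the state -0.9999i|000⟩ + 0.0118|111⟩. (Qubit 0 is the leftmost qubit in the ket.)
-0.707i|000⟩ - 0.707i|010⟩ + 0.008344|101⟩ - 0.008344|111⟩

H on qubit 1 mixes each pair of kets that differ only in qubit 1: amplitudes (a, b) of (|…0…⟩, |…1…⟩) become ((a + b)/√2, (a − b)/√2). Kets absent from the input have amplitude 0.
(|000⟩, |010⟩): (a, b) = (-0.9999i, 0) → (-0.707i, -0.707i)
(|101⟩, |111⟩): (a, b) = (0, 0.0118) → (0.008344, -0.008344)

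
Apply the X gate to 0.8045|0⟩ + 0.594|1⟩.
0.594|0⟩ + 0.8045|1⟩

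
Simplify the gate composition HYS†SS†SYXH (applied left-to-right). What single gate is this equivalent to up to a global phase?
Z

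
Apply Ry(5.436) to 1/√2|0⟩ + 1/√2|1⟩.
-0.9353|0⟩ - 0.354|1⟩

Ry(5.436) = [[cos(θ/2), −sin(θ/2)], [sin(θ/2), cos(θ/2)]]; θ = 5.436, cos(θ/2) ≈ -0.911618, sin(θ/2) ≈ 0.411038.
With a = amp(|0⟩) = 1/√2 and b = amp(|1⟩) = 1/√2:
new amp(|0⟩) = (-0.911618)·a + (-0.411038)·b = -0.9353
new amp(|1⟩) = (0.411038)·a + (-0.911618)·b = -0.354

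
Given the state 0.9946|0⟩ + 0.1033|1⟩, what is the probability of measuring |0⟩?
0.9892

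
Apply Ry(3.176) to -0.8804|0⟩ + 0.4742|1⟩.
-0.459|0⟩ - 0.8884|1⟩

Ry(3.176) = [[cos(θ/2), −sin(θ/2)], [sin(θ/2), cos(θ/2)]]; θ = 3.176, cos(θ/2) ≈ -0.0172028, sin(θ/2) ≈ 0.999852.
With a = amp(|0⟩) = -0.8804 and b = amp(|1⟩) = 0.4742:
new amp(|0⟩) = (-0.0172028)·a + (-0.999852)·b = -0.459
new amp(|1⟩) = (0.999852)·a + (-0.0172028)·b = -0.8884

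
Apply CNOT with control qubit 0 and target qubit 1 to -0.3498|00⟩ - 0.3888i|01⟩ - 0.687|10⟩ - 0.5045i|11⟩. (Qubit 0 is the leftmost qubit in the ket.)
-0.3498|00⟩ - 0.3888i|01⟩ - 0.5045i|10⟩ - 0.687|11⟩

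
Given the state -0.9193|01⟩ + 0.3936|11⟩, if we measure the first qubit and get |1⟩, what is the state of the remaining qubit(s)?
|1⟩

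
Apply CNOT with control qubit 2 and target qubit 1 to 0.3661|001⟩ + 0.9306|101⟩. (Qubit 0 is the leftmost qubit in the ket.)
0.3661|011⟩ + 0.9306|111⟩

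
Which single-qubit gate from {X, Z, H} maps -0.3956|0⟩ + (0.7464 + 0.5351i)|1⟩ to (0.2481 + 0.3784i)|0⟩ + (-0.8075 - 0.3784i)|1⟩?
H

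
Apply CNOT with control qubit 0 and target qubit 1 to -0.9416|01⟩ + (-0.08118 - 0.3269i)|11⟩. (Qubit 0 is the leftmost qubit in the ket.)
-0.9416|01⟩ + (-0.08118 - 0.3269i)|10⟩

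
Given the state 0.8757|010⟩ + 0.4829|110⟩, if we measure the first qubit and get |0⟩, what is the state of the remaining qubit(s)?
|10⟩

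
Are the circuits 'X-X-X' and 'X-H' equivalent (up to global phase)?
No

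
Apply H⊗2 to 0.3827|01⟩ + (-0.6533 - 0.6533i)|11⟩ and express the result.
(-0.1353 - 0.3267i)|00⟩ + (0.1353 + 0.3267i)|01⟩ + (0.518 + 0.3267i)|10⟩ + (-0.518 - 0.3267i)|11⟩

H⊗2 gives amp(|y⟩) = (1/2) Σ_x (−1)^(x·y) amp(|x⟩), where x·y is the number of positions in which both x and y have a 1.
|00⟩: (0.3827 + (-0.6533 - 0.6533i))/2 = (-0.1353 - 0.3267i)
|01⟩: (-0.3827 - (-0.6533 - 0.6533i))/2 = (0.1353 + 0.3267i)
|10⟩: (0.3827 - (-0.6533 - 0.6533i))/2 = (0.518 + 0.3267i)
|11⟩: (-0.3827 + (-0.6533 - 0.6533i))/2 = (-0.518 - 0.3267i)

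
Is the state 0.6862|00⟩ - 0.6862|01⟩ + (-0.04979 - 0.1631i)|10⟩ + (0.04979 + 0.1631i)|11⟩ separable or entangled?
Separable

Writing the state as a|00⟩ + b|01⟩ + c|10⟩ + d|11⟩, it is a product state iff ad − bc = 0.
Here (a, b, c, d) = (0.6862, -0.6862, (-0.04979 - 0.1631i), (0.04979 + 0.1631i)): ad − bc = (0.6862)(0.04979 + 0.1631i) − (-0.6862)(-0.04979 - 0.1631i) = 0, so the state is separable.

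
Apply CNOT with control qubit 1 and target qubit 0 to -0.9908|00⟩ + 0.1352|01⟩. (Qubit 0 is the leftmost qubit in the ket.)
-0.9908|00⟩ + 0.1352|11⟩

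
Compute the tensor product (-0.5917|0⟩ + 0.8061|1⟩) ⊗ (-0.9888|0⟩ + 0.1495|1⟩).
0.5851|00⟩ - 0.08846|01⟩ - 0.7971|10⟩ + 0.1205|11⟩

amp(|b₁b₂…⟩) = product of the factor amplitudes for bits b₁, b₂, …; only kets whose every factor amplitude is nonzero survive.
|00⟩: (-0.5917)(-0.9888) = 0.5851
|01⟩: (-0.5917)(0.1495) = -0.08846
|10⟩: (0.8061)(-0.9888) = -0.7971
|11⟩: (0.8061)(0.1495) = 0.1205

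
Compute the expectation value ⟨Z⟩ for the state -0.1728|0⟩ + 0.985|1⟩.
-0.9404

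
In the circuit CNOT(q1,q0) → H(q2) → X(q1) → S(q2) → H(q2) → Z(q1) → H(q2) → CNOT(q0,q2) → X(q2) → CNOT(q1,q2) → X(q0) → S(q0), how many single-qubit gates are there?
9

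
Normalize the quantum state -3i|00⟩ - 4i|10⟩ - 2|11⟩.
-0.5571i|00⟩ - 0.7428i|10⟩ - 0.3714|11⟩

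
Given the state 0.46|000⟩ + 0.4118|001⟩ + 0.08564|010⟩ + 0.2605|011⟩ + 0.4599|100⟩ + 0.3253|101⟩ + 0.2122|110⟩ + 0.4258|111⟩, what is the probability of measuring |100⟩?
0.2115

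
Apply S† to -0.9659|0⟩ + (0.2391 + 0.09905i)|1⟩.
-0.9659|0⟩ + (0.09905 - 0.2391i)|1⟩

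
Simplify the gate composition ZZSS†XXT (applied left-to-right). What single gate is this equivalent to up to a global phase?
T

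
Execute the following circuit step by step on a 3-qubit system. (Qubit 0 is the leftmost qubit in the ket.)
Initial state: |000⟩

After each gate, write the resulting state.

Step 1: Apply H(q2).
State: 1/√2|000⟩ + 1/√2|001⟩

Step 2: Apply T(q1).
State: 1/√2|000⟩ + 1/√2|001⟩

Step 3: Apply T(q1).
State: 1/√2|000⟩ + 1/√2|001⟩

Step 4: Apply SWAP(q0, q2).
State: 1/√2|000⟩ + 1/√2|100⟩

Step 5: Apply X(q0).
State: 1/√2|000⟩ + 1/√2|100⟩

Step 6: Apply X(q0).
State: 1/√2|000⟩ + 1/√2|100⟩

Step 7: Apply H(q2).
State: 1/2|000⟩ + 1/2|001⟩ + 1/2|100⟩ + 1/2|101⟩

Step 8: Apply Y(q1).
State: (1/2)i|010⟩ + (1/2)i|011⟩ + (1/2)i|110⟩ + (1/2)i|111⟩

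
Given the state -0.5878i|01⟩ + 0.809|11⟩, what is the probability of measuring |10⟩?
0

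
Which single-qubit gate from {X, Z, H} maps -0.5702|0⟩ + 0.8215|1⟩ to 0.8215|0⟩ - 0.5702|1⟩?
X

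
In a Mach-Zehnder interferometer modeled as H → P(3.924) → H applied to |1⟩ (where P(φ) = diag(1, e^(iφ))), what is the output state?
(0.8546 + 0.3525i)|0⟩ + (0.1454 - 0.3525i)|1⟩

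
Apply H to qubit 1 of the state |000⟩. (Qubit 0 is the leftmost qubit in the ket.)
1/√2|000⟩ + 1/√2|010⟩

H on qubit 1 mixes each pair of kets that differ only in qubit 1: amplitudes (a, b) of (|…0…⟩, |…1…⟩) become ((a + b)/√2, (a − b)/√2). Kets absent from the input have amplitude 0.
(|000⟩, |010⟩): (a, b) = (1, 0) → (1/√2, 1/√2)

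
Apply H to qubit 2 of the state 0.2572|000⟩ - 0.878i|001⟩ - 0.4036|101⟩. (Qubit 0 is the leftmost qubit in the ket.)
(0.1819 - 0.6208i)|000⟩ + (0.1819 + 0.6208i)|001⟩ - 0.2854|100⟩ + 0.2854|101⟩

H on qubit 2 mixes each pair of kets that differ only in qubit 2: amplitudes (a, b) of (|…0…⟩, |…1…⟩) become ((a + b)/√2, (a − b)/√2). Kets absent from the input have amplitude 0.
(|000⟩, |001⟩): (a, b) = (0.2572, -0.878i) → ((0.1819 - 0.6208i), (0.1819 + 0.6208i))
(|100⟩, |101⟩): (a, b) = (0, -0.4036) → (-0.2854, 0.2854)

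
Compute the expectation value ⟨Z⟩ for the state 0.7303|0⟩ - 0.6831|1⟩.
0.06671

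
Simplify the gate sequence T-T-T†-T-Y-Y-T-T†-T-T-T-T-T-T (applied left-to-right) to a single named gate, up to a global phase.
I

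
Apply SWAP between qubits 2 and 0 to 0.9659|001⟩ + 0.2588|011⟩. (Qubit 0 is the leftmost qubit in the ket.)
0.9659|100⟩ + 0.2588|110⟩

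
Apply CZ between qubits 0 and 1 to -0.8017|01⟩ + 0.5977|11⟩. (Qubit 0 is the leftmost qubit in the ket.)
-0.8017|01⟩ - 0.5977|11⟩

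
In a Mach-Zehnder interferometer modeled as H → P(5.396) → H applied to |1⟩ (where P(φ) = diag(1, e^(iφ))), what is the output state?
(0.1842 + 0.3876i)|0⟩ + (0.8158 - 0.3876i)|1⟩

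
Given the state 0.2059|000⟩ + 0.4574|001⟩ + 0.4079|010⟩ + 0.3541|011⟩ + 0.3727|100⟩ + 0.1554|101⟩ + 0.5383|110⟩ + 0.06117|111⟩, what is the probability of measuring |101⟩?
0.02415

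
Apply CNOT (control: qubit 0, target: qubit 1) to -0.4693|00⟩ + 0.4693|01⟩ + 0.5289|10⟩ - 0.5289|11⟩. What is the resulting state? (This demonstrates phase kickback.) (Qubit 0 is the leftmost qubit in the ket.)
-0.4693|00⟩ + 0.4693|01⟩ - 0.5289|10⟩ + 0.5289|11⟩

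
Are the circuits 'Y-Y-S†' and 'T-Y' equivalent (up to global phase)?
No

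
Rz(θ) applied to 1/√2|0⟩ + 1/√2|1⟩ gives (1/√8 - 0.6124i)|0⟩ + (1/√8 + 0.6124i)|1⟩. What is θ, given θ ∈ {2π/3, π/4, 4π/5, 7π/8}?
2π/3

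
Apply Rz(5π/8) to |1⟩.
(0.5556 + 0.8315i)|1⟩

Rz(5π/8) = [[e^(−iθ/2), 0], [0, e^(iθ/2)]] with e^(±iθ/2) = cos(θ/2) ± i·sin(θ/2); θ = 5π/8, cos(θ/2) ≈ 0.55557, sin(θ/2) ≈ 0.83147.
With a = amp(|0⟩) = 0 and b = amp(|1⟩) = 1:
new amp(|0⟩) = (0.55557 - 0.83147i)·a = 0
new amp(|1⟩) = (0.55557 + 0.83147i)·b = (0.5556 + 0.8315i)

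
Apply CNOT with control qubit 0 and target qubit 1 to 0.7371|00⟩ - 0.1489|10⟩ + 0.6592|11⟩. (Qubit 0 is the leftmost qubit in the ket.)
0.7371|00⟩ + 0.6592|10⟩ - 0.1489|11⟩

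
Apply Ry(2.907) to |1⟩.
-0.9931|0⟩ + 0.117|1⟩

Ry(2.907) = [[cos(θ/2), −sin(θ/2)], [sin(θ/2), cos(θ/2)]]; θ = 2.907, cos(θ/2) ≈ 0.117028, sin(θ/2) ≈ 0.993129.
With a = amp(|0⟩) = 0 and b = amp(|1⟩) = 1:
new amp(|0⟩) = (0.117028)·a + (-0.993129)·b = -0.9931
new amp(|1⟩) = (0.993129)·a + (0.117028)·b = 0.117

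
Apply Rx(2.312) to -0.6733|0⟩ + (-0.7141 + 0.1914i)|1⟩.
(-0.09617 + 0.6535i)|0⟩ + (-0.2878 + 0.6933i)|1⟩

Rx(2.312) = [[cos(θ/2), −i·sin(θ/2)], [−i·sin(θ/2), cos(θ/2)]]; θ = 2.312, cos(θ/2) ≈ 0.403004, sin(θ/2) ≈ 0.915198.
With a = amp(|0⟩) = -0.6733 and b = amp(|1⟩) = (-0.7141 + 0.1914i):
new amp(|0⟩) = (0.403004)·a + (-0.915198i)·b = (-0.09617 + 0.6535i)
new amp(|1⟩) = (-0.915198i)·a + (0.403004)·b = (-0.2878 + 0.6933i)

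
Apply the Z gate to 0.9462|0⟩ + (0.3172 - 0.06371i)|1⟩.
0.9462|0⟩ + (-0.3172 + 0.06371i)|1⟩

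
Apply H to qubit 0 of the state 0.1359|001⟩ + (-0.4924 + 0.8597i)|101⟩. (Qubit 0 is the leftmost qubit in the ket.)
(-0.2521 + 0.6079i)|001⟩ + (0.4443 - 0.6079i)|101⟩

H on qubit 0 mixes each pair of kets that differ only in qubit 0: amplitudes (a, b) of (|…0…⟩, |…1…⟩) become ((a + b)/√2, (a − b)/√2). Kets absent from the input have amplitude 0.
(|001⟩, |101⟩): (a, b) = (0.1359, (-0.4924 + 0.8597i)) → ((-0.2521 + 0.6079i), (0.4443 - 0.6079i))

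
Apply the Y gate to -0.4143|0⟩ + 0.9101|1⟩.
-0.9101i|0⟩ - 0.4143i|1⟩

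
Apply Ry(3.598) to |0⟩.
-0.2262|0⟩ + 0.9741|1⟩

Ry(3.598) = [[cos(θ/2), −sin(θ/2)], [sin(θ/2), cos(θ/2)]]; θ = 3.598, cos(θ/2) ≈ -0.226228, sin(θ/2) ≈ 0.974074.
With a = amp(|0⟩) = 1 and b = amp(|1⟩) = 0:
new amp(|0⟩) = (-0.226228)·a + (-0.974074)·b = -0.2262
new amp(|1⟩) = (0.974074)·a + (-0.226228)·b = 0.9741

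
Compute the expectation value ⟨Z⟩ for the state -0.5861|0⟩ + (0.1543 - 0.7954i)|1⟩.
-0.313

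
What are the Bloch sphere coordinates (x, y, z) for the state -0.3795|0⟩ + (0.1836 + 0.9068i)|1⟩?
(-0.1394, -0.6883, -0.712)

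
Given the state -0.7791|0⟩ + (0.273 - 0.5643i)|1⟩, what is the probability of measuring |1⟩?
0.393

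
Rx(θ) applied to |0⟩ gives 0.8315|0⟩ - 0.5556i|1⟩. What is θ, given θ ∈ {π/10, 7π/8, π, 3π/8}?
3π/8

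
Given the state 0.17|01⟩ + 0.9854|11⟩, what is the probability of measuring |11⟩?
0.971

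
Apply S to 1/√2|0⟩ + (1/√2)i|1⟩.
1/√2|0⟩ - 1/√2|1⟩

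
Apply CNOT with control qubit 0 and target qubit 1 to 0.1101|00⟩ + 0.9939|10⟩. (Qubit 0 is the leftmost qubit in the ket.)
0.1101|00⟩ + 0.9939|11⟩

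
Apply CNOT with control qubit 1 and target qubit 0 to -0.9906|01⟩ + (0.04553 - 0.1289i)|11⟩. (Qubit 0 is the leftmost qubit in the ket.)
(0.04553 - 0.1289i)|01⟩ - 0.9906|11⟩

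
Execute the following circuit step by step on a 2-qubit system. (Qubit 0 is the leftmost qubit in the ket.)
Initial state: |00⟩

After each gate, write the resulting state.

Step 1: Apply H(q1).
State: 1/√2|00⟩ + 1/√2|01⟩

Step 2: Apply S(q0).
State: 1/√2|00⟩ + 1/√2|01⟩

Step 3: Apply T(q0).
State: 1/√2|00⟩ + 1/√2|01⟩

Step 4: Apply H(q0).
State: 1/2|00⟩ + 1/2|01⟩ + 1/2|10⟩ + 1/2|11⟩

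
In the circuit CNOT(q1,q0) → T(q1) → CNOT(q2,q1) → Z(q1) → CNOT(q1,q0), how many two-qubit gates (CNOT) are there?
3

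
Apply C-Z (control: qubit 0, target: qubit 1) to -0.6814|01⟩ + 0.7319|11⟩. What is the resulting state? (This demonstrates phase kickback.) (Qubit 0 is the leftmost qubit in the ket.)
-0.6814|01⟩ - 0.7319|11⟩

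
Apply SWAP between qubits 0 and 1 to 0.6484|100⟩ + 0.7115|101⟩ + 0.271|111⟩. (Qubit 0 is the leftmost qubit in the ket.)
0.6484|010⟩ + 0.7115|011⟩ + 0.271|111⟩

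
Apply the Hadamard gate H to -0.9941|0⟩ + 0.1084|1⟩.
-0.6263|0⟩ - 0.7796|1⟩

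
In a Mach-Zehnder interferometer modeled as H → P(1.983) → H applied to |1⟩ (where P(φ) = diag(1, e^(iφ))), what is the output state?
(0.7003 - 0.4581i)|0⟩ + (0.2997 + 0.4581i)|1⟩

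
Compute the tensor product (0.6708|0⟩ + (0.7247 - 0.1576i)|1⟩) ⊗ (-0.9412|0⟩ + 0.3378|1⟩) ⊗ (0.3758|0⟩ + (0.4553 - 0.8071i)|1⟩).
-0.2373|000⟩ + (-0.2875 + 0.5096i)|001⟩ + 0.08515|010⟩ + (0.1032 - 0.1829i)|011⟩ + (-0.2563 + 0.05574i)|100⟩ + (-0.1908 + 0.618i)|101⟩ + (0.092 - 0.02001i)|110⟩ + (0.06849 - 0.2218i)|111⟩

amp(|b₁b₂…⟩) = product of the factor amplitudes for bits b₁, b₂, …; only kets whose every factor amplitude is nonzero survive.
|000⟩: (0.6708)(-0.9412)(0.3758) = -0.2373
|001⟩: (0.6708)(-0.9412)(0.4553 - 0.8071i) = (-0.2875 + 0.5096i)
|010⟩: (0.6708)(0.3378)(0.3758) = 0.08515
|011⟩: (0.6708)(0.3378)(0.4553 - 0.8071i) = (0.1032 - 0.1829i)
|100⟩: (0.7247 - 0.1576i)(-0.9412)(0.3758) = (-0.2563 + 0.05574i)
|101⟩: (0.7247 - 0.1576i)(-0.9412)(0.4553 - 0.8071i) = (-0.1908 + 0.618i)
|110⟩: (0.7247 - 0.1576i)(0.3378)(0.3758) = (0.092 - 0.02001i)
|111⟩: (0.7247 - 0.1576i)(0.3378)(0.4553 - 0.8071i) = (0.06849 - 0.2218i)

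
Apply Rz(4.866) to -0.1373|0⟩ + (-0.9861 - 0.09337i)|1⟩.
(0.1042 + 0.08935i)|0⟩ + (0.8095 - 0.5708i)|1⟩

Rz(4.866) = [[e^(−iθ/2), 0], [0, e^(iθ/2)]] with e^(±iθ/2) = cos(θ/2) ± i·sin(θ/2); θ = 4.866, cos(θ/2) ≈ -0.759278, sin(θ/2) ≈ 0.650766.
With a = amp(|0⟩) = -0.1373 and b = amp(|1⟩) = (-0.9861 - 0.09337i):
new amp(|0⟩) = (-0.759278 - 0.650766i)·a = (0.1042 + 0.08935i)
new amp(|1⟩) = (-0.759278 + 0.650766i)·b = (0.8095 - 0.5708i)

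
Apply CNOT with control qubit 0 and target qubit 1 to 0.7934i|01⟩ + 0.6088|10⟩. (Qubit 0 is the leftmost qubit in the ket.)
0.7934i|01⟩ + 0.6088|11⟩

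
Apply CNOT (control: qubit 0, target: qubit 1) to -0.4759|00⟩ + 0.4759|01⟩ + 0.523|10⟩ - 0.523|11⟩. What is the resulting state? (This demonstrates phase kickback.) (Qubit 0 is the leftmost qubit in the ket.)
-0.4759|00⟩ + 0.4759|01⟩ - 0.523|10⟩ + 0.523|11⟩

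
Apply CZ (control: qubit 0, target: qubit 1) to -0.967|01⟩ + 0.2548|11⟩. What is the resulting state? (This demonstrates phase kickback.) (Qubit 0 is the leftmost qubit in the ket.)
-0.967|01⟩ - 0.2548|11⟩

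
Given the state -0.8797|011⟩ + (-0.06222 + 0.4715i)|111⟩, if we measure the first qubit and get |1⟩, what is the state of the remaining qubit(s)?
(-0.1308 + 0.9914i)|11⟩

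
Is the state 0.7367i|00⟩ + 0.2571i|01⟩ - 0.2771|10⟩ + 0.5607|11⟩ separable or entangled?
Entangled

Writing the state as a|00⟩ + b|01⟩ + c|10⟩ + d|11⟩, it is a product state iff ad − bc = 0.
Here (a, b, c, d) = (0.7367i, 0.2571i, -0.2771, 0.5607): ad − bc = (0.7367i)(0.5607) − (0.2571i)(-0.2771) = 0.4843i ≠ 0, so the state is entangled.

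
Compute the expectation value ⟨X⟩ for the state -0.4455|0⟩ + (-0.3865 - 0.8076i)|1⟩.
0.3444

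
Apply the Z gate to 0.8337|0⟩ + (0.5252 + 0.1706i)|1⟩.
0.8337|0⟩ + (-0.5252 - 0.1706i)|1⟩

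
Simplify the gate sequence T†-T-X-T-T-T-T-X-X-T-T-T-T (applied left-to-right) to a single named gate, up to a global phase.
X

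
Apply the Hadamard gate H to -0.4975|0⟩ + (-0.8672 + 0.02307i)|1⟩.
(-0.965 + 0.01631i)|0⟩ + (0.2614 - 0.01631i)|1⟩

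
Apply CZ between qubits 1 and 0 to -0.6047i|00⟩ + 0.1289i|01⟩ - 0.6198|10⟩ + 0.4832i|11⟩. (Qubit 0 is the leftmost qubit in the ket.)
-0.6047i|00⟩ + 0.1289i|01⟩ - 0.6198|10⟩ - 0.4832i|11⟩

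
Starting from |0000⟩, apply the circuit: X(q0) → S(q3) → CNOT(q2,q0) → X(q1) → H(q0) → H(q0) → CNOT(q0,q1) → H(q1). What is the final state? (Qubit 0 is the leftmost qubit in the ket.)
1/√2|1000⟩ + 1/√2|1100⟩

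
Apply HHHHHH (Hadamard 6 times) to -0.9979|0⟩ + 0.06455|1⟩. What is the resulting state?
-0.9979|0⟩ + 0.06455|1⟩

H² = I, so an even number of Hadamards cancels: H^6 = I and the state is unchanged.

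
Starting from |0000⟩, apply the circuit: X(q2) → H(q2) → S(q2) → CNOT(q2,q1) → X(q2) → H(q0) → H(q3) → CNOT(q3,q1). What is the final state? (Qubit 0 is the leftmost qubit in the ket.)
-(1/√8)i|0001⟩ + 1/√8|0010⟩ - (1/√8)i|0100⟩ + 1/√8|0111⟩ - (1/√8)i|1001⟩ + 1/√8|1010⟩ - (1/√8)i|1100⟩ + 1/√8|1111⟩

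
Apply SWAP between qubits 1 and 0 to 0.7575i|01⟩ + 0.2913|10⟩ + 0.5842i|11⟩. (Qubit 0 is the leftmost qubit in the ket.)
0.2913|01⟩ + 0.7575i|10⟩ + 0.5842i|11⟩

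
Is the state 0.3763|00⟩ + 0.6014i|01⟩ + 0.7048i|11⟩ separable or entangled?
Entangled

Writing the state as a|00⟩ + b|01⟩ + c|10⟩ + d|11⟩, it is a product state iff ad − bc = 0.
Here (a, b, c, d) = (0.3763, 0.6014i, 0, 0.7048i): ad − bc = (0.3763)(0.7048i) − (0.6014i)(0) = 0.2652i ≠ 0, so the state is entangled.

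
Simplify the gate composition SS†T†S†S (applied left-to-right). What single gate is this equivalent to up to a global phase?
T†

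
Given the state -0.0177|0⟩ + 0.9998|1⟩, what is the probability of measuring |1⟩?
0.9996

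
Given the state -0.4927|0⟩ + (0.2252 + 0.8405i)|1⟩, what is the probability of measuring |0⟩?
0.2428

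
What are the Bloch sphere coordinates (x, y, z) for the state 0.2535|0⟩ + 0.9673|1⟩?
(0.4904, 0, -0.8714)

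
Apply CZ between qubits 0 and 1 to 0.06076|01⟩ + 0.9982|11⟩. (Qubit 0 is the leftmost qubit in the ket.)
0.06076|01⟩ - 0.9982|11⟩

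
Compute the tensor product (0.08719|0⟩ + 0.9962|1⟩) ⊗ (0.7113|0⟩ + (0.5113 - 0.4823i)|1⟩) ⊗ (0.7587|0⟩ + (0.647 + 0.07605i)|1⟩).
0.04705|000⟩ + (0.04013 + 0.004716i)|001⟩ + (0.03382 - 0.0319i)|010⟩ + (0.03204 - 0.02382i)|011⟩ + 0.5376|100⟩ + (0.4585 + 0.05389i)|101⟩ + (0.3864 - 0.3645i)|110⟩ + (0.3661 - 0.2721i)|111⟩

amp(|b₁b₂…⟩) = product of the factor amplitudes for bits b₁, b₂, …; only kets whose every factor amplitude is nonzero survive.
|000⟩: (0.08719)(0.7113)(0.7587) = 0.04705
|001⟩: (0.08719)(0.7113)(0.647 + 0.07605i) = (0.04013 + 0.004716i)
|010⟩: (0.08719)(0.5113 - 0.4823i)(0.7587) = (0.03382 - 0.0319i)
|011⟩: (0.08719)(0.5113 - 0.4823i)(0.647 + 0.07605i) = (0.03204 - 0.02382i)
|100⟩: (0.9962)(0.7113)(0.7587) = 0.5376
|101⟩: (0.9962)(0.7113)(0.647 + 0.07605i) = (0.4585 + 0.05389i)
|110⟩: (0.9962)(0.5113 - 0.4823i)(0.7587) = (0.3864 - 0.3645i)
|111⟩: (0.9962)(0.5113 - 0.4823i)(0.647 + 0.07605i) = (0.3661 - 0.2721i)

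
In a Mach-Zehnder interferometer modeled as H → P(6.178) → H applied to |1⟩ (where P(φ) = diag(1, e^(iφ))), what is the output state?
(0.002763 + 0.0525i)|0⟩ + (0.9972 - 0.0525i)|1⟩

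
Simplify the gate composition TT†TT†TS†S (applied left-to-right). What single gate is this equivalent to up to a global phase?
T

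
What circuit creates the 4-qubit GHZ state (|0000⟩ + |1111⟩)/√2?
H(q0) → CNOT(q0,q1) → CNOT(q0,q2) → CNOT(q0,q3)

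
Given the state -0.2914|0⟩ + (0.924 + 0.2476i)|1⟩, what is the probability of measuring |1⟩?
0.9151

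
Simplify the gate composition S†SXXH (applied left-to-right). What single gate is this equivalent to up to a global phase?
H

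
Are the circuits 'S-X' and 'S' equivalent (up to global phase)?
No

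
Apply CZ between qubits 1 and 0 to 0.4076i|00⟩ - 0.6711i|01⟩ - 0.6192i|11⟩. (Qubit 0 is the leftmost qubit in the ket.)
0.4076i|00⟩ - 0.6711i|01⟩ + 0.6192i|11⟩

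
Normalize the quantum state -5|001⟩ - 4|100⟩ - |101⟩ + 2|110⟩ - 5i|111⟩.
-0.5934|001⟩ - 0.4747|100⟩ - 0.1187|101⟩ + 0.2374|110⟩ - 0.5934i|111⟩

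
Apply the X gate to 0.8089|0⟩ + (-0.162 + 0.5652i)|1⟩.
(-0.162 + 0.5652i)|0⟩ + 0.8089|1⟩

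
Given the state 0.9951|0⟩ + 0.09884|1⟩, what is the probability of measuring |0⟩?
0.9902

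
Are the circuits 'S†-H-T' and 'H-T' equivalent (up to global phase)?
No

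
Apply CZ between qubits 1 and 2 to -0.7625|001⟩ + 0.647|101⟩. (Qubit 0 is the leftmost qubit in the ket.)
-0.7625|001⟩ + 0.647|101⟩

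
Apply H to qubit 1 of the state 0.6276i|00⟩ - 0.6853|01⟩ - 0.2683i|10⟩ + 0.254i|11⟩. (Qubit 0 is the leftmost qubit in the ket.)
(-0.4846 + 0.4438i)|00⟩ + (0.4846 + 0.4438i)|01⟩ - 0.01011i|10⟩ - 0.3693i|11⟩

H on qubit 1 mixes each pair of kets that differ only in qubit 1: amplitudes (a, b) of (|…0…⟩, |…1…⟩) become ((a + b)/√2, (a − b)/√2). Kets absent from the input have amplitude 0.
(|00⟩, |01⟩): (a, b) = (0.6276i, -0.6853) → ((-0.4846 + 0.4438i), (0.4846 + 0.4438i))
(|10⟩, |11⟩): (a, b) = (-0.2683i, 0.254i) → (-0.01011i, -0.3693i)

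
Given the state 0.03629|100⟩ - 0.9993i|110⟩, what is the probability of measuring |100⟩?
0.001317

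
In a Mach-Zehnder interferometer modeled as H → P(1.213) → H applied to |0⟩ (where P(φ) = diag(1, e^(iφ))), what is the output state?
(0.6751 + 0.4683i)|0⟩ + (0.3249 - 0.4683i)|1⟩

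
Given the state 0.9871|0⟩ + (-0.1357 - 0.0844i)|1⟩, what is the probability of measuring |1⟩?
0.02554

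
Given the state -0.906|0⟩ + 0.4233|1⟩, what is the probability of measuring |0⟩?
0.8208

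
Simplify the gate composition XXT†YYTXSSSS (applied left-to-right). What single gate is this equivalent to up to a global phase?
X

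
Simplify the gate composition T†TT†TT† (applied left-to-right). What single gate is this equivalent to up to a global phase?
T†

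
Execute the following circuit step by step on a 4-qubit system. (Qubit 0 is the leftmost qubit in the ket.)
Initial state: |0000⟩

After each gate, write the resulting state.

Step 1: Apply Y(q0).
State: i|1000⟩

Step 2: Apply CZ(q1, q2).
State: i|1000⟩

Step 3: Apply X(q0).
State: i|0000⟩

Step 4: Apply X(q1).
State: i|0100⟩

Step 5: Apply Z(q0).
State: i|0100⟩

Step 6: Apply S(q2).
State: i|0100⟩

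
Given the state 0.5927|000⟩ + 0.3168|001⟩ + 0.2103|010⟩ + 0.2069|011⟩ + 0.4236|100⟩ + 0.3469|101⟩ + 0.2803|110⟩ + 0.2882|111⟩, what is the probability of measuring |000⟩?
0.3513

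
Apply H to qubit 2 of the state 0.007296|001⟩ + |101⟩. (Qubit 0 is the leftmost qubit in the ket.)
0.005159|000⟩ - 0.005159|001⟩ + 1/√2|100⟩ - 1/√2|101⟩

H on qubit 2 mixes each pair of kets that differ only in qubit 2: amplitudes (a, b) of (|…0…⟩, |…1…⟩) become ((a + b)/√2, (a − b)/√2). Kets absent from the input have amplitude 0.
(|000⟩, |001⟩): (a, b) = (0, 0.007296) → (0.005159, -0.005159)
(|100⟩, |101⟩): (a, b) = (0, 1) → (1/√2, -1/√2)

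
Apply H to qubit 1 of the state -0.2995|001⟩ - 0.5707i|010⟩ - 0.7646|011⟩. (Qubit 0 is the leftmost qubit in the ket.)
-0.4035i|000⟩ - 0.7524|001⟩ + 0.4035i|010⟩ + 0.3289|011⟩

H on qubit 1 mixes each pair of kets that differ only in qubit 1: amplitudes (a, b) of (|…0…⟩, |…1…⟩) become ((a + b)/√2, (a − b)/√2). Kets absent from the input have amplitude 0.
(|000⟩, |010⟩): (a, b) = (0, -0.5707i) → (-0.4035i, 0.4035i)
(|001⟩, |011⟩): (a, b) = (-0.2995, -0.7646) → (-0.7524, 0.3289)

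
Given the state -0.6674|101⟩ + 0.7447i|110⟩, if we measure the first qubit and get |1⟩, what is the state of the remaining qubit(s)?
-0.6674|01⟩ + 0.7447i|10⟩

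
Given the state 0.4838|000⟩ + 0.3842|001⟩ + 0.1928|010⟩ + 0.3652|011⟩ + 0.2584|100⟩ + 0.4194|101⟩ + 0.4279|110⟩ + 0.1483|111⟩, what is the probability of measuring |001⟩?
0.1476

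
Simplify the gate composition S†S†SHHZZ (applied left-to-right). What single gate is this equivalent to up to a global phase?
S†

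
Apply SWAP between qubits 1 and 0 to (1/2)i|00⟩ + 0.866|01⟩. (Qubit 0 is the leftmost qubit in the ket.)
(1/2)i|00⟩ + 0.866|10⟩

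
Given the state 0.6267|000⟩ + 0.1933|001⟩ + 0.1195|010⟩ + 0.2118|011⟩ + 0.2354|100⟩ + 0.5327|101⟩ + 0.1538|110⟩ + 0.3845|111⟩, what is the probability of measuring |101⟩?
0.2838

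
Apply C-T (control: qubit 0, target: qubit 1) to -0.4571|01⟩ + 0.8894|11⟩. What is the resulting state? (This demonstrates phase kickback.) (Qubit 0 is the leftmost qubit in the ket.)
-0.4571|01⟩ + (0.6289 + 0.6289i)|11⟩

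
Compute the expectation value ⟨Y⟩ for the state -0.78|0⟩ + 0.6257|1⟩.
0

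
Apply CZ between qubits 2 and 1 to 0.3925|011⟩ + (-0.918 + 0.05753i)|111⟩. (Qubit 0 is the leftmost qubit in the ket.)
-0.3925|011⟩ + (0.918 - 0.05753i)|111⟩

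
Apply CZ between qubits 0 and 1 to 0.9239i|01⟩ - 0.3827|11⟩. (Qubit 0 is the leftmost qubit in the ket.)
0.9239i|01⟩ + 0.3827|11⟩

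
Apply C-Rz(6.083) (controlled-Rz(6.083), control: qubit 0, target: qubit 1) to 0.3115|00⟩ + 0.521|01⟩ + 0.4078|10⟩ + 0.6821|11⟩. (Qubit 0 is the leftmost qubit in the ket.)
0.3115|00⟩ + 0.521|01⟩ + (-0.4058 - 0.04075i)|10⟩ + (-0.6787 + 0.06816i)|11⟩

C-Rz(6.083) leaves the control-|0⟩ kets |00⟩, |01⟩ unchanged and applies Rz(6.083) to qubit 1 on the control-|1⟩ pair (|10⟩, |11⟩).
Rz(6.083) = [[e^(−iθ/2), 0], [0, e^(iθ/2)]] with e^(±iθ/2) = cos(θ/2) ± i·sin(θ/2); θ = 6.083, cos(θ/2) ≈ -0.994995, sin(θ/2) ≈ 0.0999256.
With a = amp(|10⟩) = 0.4078 and b = amp(|11⟩) = 0.6821:
new amp(|10⟩) = (-0.994995 - 0.0999256i)·a = (-0.4058 - 0.04075i)
new amp(|11⟩) = (-0.994995 + 0.0999256i)·b = (-0.6787 + 0.06816i)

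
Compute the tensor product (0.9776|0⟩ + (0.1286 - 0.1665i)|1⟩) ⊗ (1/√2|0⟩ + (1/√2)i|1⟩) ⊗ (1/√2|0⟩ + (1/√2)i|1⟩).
0.4888|000⟩ + 0.4888i|001⟩ + 0.4888i|010⟩ - 0.4888|011⟩ + (0.0643 - 0.08325i)|100⟩ + (0.08325 + 0.0643i)|101⟩ + (0.08325 + 0.0643i)|110⟩ + (-0.0643 + 0.08325i)|111⟩

amp(|b₁b₂…⟩) = product of the factor amplitudes for bits b₁, b₂, …; only kets whose every factor amplitude is nonzero survive.
|000⟩: (0.9776)(1/√2)(1/√2) = 0.4888
|001⟩: (0.9776)(1/√2)((1/√2)i) = 0.4888i
|010⟩: (0.9776)((1/√2)i)(1/√2) = 0.4888i
|011⟩: (0.9776)((1/√2)i)((1/√2)i) = -0.4888
|100⟩: (0.1286 - 0.1665i)(1/√2)(1/√2) = (0.0643 - 0.08325i)
|101⟩: (0.1286 - 0.1665i)(1/√2)((1/√2)i) = (0.08325 + 0.0643i)
|110⟩: (0.1286 - 0.1665i)((1/√2)i)(1/√2) = (0.08325 + 0.0643i)
|111⟩: (0.1286 - 0.1665i)((1/√2)i)((1/√2)i) = (-0.0643 + 0.08325i)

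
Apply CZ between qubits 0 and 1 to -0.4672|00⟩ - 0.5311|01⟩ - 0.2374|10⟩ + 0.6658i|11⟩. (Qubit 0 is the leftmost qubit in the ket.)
-0.4672|00⟩ - 0.5311|01⟩ - 0.2374|10⟩ - 0.6658i|11⟩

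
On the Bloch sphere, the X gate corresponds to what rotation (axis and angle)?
Rotation by π around the x-axis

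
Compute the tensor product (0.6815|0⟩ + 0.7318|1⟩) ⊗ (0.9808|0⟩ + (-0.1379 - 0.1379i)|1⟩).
0.6684|00⟩ + (-0.09398 - 0.09398i)|01⟩ + 0.7177|10⟩ + (-0.1009 - 0.1009i)|11⟩

amp(|b₁b₂…⟩) = product of the factor amplitudes for bits b₁, b₂, …; only kets whose every factor amplitude is nonzero survive.
|00⟩: (0.6815)(0.9808) = 0.6684
|01⟩: (0.6815)(-0.1379 - 0.1379i) = (-0.09398 - 0.09398i)
|10⟩: (0.7318)(0.9808) = 0.7177
|11⟩: (0.7318)(-0.1379 - 0.1379i) = (-0.1009 - 0.1009i)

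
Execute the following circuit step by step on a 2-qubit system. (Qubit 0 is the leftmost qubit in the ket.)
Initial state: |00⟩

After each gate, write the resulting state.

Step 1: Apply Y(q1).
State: i|01⟩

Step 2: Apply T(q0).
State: i|01⟩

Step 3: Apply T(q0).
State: i|01⟩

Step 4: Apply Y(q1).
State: |00⟩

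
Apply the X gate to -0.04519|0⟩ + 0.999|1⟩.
0.999|0⟩ - 0.04519|1⟩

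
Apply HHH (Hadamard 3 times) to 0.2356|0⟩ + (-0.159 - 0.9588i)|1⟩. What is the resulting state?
(0.05416 - 0.678i)|0⟩ + (0.279 + 0.678i)|1⟩

H² = I, so H^3 = H: a single Hadamard. With (a, b) = (0.2356, (-0.159 - 0.9588i)), H gives ((a + b)/√2, (a − b)/√2) = ((0.05416 - 0.678i), (0.279 + 0.678i)).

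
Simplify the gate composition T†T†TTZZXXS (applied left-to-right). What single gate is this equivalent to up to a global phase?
S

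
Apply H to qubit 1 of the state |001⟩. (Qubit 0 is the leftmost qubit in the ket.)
1/√2|001⟩ + 1/√2|011⟩

H on qubit 1 mixes each pair of kets that differ only in qubit 1: amplitudes (a, b) of (|…0…⟩, |…1…⟩) become ((a + b)/√2, (a − b)/√2). Kets absent from the input have amplitude 0.
(|001⟩, |011⟩): (a, b) = (1, 0) → (1/√2, 1/√2)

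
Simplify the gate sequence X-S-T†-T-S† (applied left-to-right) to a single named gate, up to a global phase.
X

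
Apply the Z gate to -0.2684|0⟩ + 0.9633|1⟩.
-0.2684|0⟩ - 0.9633|1⟩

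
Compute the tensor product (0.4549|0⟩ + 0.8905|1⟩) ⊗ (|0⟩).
0.4549|00⟩ + 0.8905|10⟩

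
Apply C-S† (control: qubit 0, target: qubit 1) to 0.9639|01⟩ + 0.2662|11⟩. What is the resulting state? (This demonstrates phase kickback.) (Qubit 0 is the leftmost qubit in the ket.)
0.9639|01⟩ - 0.2662i|11⟩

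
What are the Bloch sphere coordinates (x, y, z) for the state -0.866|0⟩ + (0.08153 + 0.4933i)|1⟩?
(-0.1412, -0.8544, 0.5)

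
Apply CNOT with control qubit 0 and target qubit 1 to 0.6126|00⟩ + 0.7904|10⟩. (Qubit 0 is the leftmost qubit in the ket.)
0.6126|00⟩ + 0.7904|11⟩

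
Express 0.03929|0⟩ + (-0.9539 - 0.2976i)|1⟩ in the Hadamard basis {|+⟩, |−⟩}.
(-0.6467 - 0.2104i)|+⟩ + (0.7023 + 0.2104i)|−⟩

With |ψ⟩ = α|0⟩ + β|1⟩, the Hadamard-basis coefficients are ⟨+|ψ⟩ = (α + β)/√2 and ⟨−|ψ⟩ = (α − β)/√2.
Here α = 0.03929, β = (-0.9539 - 0.2976i): (α + β)/√2 = (-0.6467 - 0.2104i), (α − β)/√2 = (0.7023 + 0.2104i).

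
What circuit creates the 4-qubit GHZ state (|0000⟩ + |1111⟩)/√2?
H(q0) → CNOT(q0,q1) → CNOT(q0,q2) → CNOT(q0,q3)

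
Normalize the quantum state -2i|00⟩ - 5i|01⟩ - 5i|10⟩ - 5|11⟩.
-0.225i|00⟩ - 0.5625i|01⟩ - 0.5625i|10⟩ - 0.5625|11⟩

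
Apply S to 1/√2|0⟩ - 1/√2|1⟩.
1/√2|0⟩ - (1/√2)i|1⟩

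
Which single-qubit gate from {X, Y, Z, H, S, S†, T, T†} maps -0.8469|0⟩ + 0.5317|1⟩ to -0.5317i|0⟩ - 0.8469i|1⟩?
Y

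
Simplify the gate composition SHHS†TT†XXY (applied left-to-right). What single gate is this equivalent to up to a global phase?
Y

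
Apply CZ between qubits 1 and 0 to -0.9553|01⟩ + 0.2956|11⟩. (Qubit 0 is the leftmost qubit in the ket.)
-0.9553|01⟩ - 0.2956|11⟩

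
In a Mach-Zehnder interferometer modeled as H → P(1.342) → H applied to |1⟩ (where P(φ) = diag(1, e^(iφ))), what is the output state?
(0.3866 - 0.487i)|0⟩ + (0.6134 + 0.487i)|1⟩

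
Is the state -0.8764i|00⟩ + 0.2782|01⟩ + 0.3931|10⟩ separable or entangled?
Entangled

Writing the state as a|00⟩ + b|01⟩ + c|10⟩ + d|11⟩, it is a product state iff ad − bc = 0.
Here (a, b, c, d) = (-0.8764i, 0.2782, 0.3931, 0): ad − bc = (-0.8764i)(0) − (0.2782)(0.3931) = -0.1094 ≠ 0, so the state is entangled.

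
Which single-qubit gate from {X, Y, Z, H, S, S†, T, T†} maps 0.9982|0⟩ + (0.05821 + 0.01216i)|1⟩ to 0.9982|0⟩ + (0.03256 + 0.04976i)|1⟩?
T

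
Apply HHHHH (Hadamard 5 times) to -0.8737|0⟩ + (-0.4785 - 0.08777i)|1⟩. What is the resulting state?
(-0.9561 - 0.06206i)|0⟩ + (-0.2794 + 0.06206i)|1⟩

H² = I, so H^5 = H: a single Hadamard. With (a, b) = (-0.8737, (-0.4785 - 0.08777i)), H gives ((a + b)/√2, (a − b)/√2) = ((-0.9561 - 0.06206i), (-0.2794 + 0.06206i)).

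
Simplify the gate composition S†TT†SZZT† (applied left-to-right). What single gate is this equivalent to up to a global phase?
T†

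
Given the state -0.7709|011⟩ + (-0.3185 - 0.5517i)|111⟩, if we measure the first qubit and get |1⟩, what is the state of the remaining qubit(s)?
(-0.5 - 0.866i)|11⟩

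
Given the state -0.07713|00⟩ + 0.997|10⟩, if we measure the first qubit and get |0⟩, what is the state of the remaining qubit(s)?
-|0⟩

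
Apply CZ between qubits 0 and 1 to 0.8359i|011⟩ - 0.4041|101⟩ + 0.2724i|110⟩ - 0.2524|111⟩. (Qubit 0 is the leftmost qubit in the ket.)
0.8359i|011⟩ - 0.4041|101⟩ - 0.2724i|110⟩ + 0.2524|111⟩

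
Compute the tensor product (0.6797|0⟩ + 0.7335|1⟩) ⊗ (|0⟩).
0.6797|00⟩ + 0.7335|10⟩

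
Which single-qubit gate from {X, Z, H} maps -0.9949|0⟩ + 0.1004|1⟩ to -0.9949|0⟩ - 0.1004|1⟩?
Z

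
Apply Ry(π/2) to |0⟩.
1/√2|0⟩ + 1/√2|1⟩

Ry(π/2) = [[cos(θ/2), −sin(θ/2)], [sin(θ/2), cos(θ/2)]]; θ = π/2, cos(θ/2) ≈ 0.707107, sin(θ/2) ≈ 0.707107.
With a = amp(|0⟩) = 1 and b = amp(|1⟩) = 0:
new amp(|0⟩) = (0.707107)·a + (-0.707107)·b = 1/√2
new amp(|1⟩) = (0.707107)·a + (0.707107)·b = 1/√2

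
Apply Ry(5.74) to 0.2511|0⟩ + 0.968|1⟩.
-0.5016|0⟩ - 0.8652|1⟩

Ry(5.74) = [[cos(θ/2), −sin(θ/2)], [sin(θ/2), cos(θ/2)]]; θ = 5.74, cos(θ/2) ≈ -0.963345, sin(θ/2) ≈ 0.268266.
With a = amp(|0⟩) = 0.2511 and b = amp(|1⟩) = 0.968:
new amp(|0⟩) = (-0.963345)·a + (-0.268266)·b = -0.5016
new amp(|1⟩) = (0.268266)·a + (-0.963345)·b = -0.8652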